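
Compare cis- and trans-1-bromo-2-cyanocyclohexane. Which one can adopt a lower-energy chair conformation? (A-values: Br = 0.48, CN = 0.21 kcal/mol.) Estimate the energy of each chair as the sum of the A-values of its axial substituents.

trans

At 1,2 positions (parity opposite): cis → (a,e or e,a); trans → (e,e or a,a).
Best chair for cis: E = 0.21 kcal/mol; best chair for trans: E = 0.00 kcal/mol.
The trans isomer is lower by 0.21 kcal/mol.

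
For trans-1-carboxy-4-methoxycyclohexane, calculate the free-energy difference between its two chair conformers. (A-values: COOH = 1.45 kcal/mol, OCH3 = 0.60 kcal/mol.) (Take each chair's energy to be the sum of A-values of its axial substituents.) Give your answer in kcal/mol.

C1 and C4 have opposite parity, so for the trans isomer the two substituents are e,e in one chair and a,a in the other.
Chair I (carboxyl axial, methoxy axial): E = 2.05 kcal/mol.
Chair II (carboxyl equatorial, methoxy equatorial): E = 0.00 kcal/mol.
ΔE = 2.05 − 0.00 = 2.05 kcal/mol; chair II is more stable.

2.05 kcal/mol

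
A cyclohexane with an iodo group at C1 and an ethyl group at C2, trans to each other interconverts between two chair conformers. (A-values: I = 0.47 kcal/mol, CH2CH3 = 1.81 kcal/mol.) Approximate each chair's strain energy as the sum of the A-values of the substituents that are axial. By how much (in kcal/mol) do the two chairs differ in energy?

C1 and C2 have opposite parity, so for the trans isomer the two substituents are e,e in one chair and a,a in the other.
Chair I (iodo axial, ethyl axial): E = 2.28 kcal/mol.
Chair II (iodo equatorial, ethyl equatorial): E = 0.00 kcal/mol.
ΔE = 2.28 − 0.00 = 2.28 kcal/mol; chair II is more stable.

2.28 kcal/mol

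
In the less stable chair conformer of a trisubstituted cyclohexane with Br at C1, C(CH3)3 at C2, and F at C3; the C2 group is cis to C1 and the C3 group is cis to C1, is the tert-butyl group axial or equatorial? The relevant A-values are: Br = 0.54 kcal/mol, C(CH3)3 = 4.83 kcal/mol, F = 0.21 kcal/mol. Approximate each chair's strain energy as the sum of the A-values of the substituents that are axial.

Chair I (bromo axial, tert-butyl equatorial, fluoro axial): E = 0.75 kcal/mol.
Chair II (bromo equatorial, tert-butyl axial, fluoro equatorial): E = 4.83 kcal/mol.
Chair II is the less stable (higher-energy) conformer, and in that chair the tert-butyl group is axial.

axial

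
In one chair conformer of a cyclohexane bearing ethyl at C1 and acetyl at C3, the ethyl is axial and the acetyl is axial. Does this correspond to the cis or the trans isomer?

C1 and C3 have the same parity, so their axial bonds point in the same direction.
With same-parity carbons, two substituents on the same face are both axial or both equatorial; opposite faces give one of each.
Here the groups are axial/axial → same face → cis.

cis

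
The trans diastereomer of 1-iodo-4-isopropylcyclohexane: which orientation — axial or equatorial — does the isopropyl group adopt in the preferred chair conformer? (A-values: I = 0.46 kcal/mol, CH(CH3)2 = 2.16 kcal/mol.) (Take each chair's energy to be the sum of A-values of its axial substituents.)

C1 and C4 have opposite parity, so for the trans isomer the two substituents are e,e in one chair and a,a in the other.
Chair I (iodo axial, isopropyl axial): E = 2.62 kcal/mol.
Chair II (iodo equatorial, isopropyl equatorial): E = 0.00 kcal/mol.
Chair II is the more stable (lower-energy) conformer, and in that chair the isopropyl group is equatorial.

equatorial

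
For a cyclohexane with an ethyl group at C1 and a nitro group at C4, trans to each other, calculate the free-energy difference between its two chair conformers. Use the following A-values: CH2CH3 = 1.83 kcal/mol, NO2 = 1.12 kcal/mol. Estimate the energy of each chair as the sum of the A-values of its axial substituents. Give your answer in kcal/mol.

C1 and C4 have opposite parity, so for the trans isomer the two substituents are e,e in one chair and a,a in the other.
Chair I (ethyl axial, nitro axial): E = 2.95 kcal/mol.
Chair II (ethyl equatorial, nitro equatorial): E = 0.00 kcal/mol.
ΔE = 2.95 − 0.00 = 2.95 kcal/mol; chair II is more stable.

2.95 kcal/mol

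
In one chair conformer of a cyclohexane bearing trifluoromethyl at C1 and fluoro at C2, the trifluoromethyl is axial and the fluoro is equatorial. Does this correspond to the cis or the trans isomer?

cis

C1 and C2 have opposite parity, so their axial bonds point in opposite directions.
With opposite-parity carbons, two substituents on the same face are one axial and one equatorial; opposite faces give both axial or both equatorial.
Here the groups are axial/equatorial → same face → cis.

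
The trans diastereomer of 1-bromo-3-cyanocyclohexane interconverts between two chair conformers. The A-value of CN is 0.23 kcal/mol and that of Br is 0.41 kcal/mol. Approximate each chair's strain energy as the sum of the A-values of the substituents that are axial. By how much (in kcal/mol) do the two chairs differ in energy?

0.18 kcal/mol

C1 and C3 have the same parity, so for the trans isomer the two substituents are one axial and one equatorial in each chair.
Chair I (cyano axial, bromo equatorial): E = 0.23 kcal/mol.
Chair II (cyano equatorial, bromo axial): E = 0.41 kcal/mol.
ΔE = 0.41 − 0.23 = 0.18 kcal/mol; chair I is more stable.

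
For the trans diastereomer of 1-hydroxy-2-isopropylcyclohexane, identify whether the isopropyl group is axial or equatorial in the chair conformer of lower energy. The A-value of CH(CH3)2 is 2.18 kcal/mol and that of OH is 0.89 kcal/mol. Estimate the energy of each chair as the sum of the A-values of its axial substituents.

C1 and C2 have opposite parity, so for the trans isomer the two substituents are e,e in one chair and a,a in the other.
Chair I (isopropyl axial, hydroxyl axial): E = 3.07 kcal/mol.
Chair II (isopropyl equatorial, hydroxyl equatorial): E = 0.00 kcal/mol.
Chair II is the more stable (lower-energy) conformer, and in that chair the isopropyl group is equatorial.

equatorial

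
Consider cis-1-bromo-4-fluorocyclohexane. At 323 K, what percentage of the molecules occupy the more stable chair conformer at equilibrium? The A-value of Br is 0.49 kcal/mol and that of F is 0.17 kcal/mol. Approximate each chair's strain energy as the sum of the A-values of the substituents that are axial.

62.2%

C1 and C4 have opposite parity, so for the cis isomer the two substituents are one axial and one equatorial in each chair.
Chair I (bromo axial, fluoro equatorial): E = 0.49 kcal/mol; chair II (bromo equatorial, fluoro axial): E = 0.17 kcal/mol.
ΔG = 0.32 kcal/mol between the two chairs.
K = exp(ΔG/RT) with R = 1.987×10⁻³ kcal mol⁻¹ K⁻¹ and T = 323 K gives K ≈ 1.65.
Fraction in the lower-energy chair = K/(K+1) = 62.2%.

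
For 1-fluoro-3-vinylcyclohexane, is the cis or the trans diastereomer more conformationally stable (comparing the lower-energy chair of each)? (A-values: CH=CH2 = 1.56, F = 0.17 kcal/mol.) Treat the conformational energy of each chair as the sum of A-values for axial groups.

cis

At 1,3 positions (parity same): cis → (e,e or a,a); trans → (a,e or e,a).
Best chair for cis: E = 0.00 kcal/mol; best chair for trans: E = 0.17 kcal/mol.
The cis isomer is lower by 0.17 kcal/mol.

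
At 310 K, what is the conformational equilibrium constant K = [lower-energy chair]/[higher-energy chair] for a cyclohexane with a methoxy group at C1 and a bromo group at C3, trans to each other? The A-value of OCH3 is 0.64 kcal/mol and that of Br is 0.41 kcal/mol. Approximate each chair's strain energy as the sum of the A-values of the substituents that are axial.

C1 and C3 have the same parity, so for the trans isomer the two substituents are one axial and one equatorial in each chair.
Chair I (methoxy axial, bromo equatorial): E = 0.64 kcal/mol; chair II (methoxy equatorial, bromo axial): E = 0.41 kcal/mol.
ΔG = 0.23 kcal/mol between the two chairs.
K = exp(ΔG/RT) with R = 1.987×10⁻³ kcal mol⁻¹ K⁻¹ and T = 310 K gives K ≈ 1.45.

K ≈ 1.45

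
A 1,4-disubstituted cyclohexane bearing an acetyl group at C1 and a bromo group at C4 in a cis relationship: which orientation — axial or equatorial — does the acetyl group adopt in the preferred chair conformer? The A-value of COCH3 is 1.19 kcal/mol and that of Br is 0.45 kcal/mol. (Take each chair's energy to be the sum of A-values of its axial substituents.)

C1 and C4 have opposite parity, so for the cis isomer the two substituents are one axial and one equatorial in each chair.
Chair I (acetyl axial, bromo equatorial): E = 1.19 kcal/mol.
Chair II (acetyl equatorial, bromo axial): E = 0.45 kcal/mol.
Chair II is the more stable (lower-energy) conformer, and in that chair the acetyl group is equatorial.

equatorial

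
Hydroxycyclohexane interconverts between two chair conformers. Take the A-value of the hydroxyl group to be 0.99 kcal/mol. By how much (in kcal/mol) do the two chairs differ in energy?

A monosubstituted cyclohexane has one chair with the hydroxyl group axial (E = A = 0.99 kcal/mol) and one with it equatorial (E = 0).
ΔE = 0.99 − 0 = 0.99 kcal/mol.

0.99 kcal/mol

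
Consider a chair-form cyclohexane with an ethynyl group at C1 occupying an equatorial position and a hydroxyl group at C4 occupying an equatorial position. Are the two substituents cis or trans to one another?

C1 and C4 have opposite parity, so their axial bonds point in opposite directions.
With opposite-parity carbons, two substituents on the same face are one axial and one equatorial; opposite faces give both axial or both equatorial.
Here the groups are equatorial/equatorial → opposite face → trans.

trans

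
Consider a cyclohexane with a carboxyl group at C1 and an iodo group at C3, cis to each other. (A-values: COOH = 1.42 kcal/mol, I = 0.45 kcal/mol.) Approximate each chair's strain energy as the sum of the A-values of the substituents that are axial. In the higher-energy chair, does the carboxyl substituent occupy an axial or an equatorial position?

axial

C1 and C3 have the same parity, so for the cis isomer the two substituents are e,e in one chair and a,a in the other.
Chair I (carboxyl axial, iodo axial): E = 1.87 kcal/mol.
Chair II (carboxyl equatorial, iodo equatorial): E = 0.00 kcal/mol.
Chair I is the less stable (higher-energy) conformer, and in that chair the carboxyl group is axial.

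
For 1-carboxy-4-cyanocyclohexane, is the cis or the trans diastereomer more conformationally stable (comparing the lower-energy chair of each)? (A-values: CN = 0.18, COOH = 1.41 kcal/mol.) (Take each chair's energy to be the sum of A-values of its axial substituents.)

At 1,4 positions (parity opposite): cis → (a,e or e,a); trans → (e,e or a,a).
Best chair for cis: E = 0.18 kcal/mol; best chair for trans: E = 0.00 kcal/mol.
The trans isomer is lower by 0.18 kcal/mol.

trans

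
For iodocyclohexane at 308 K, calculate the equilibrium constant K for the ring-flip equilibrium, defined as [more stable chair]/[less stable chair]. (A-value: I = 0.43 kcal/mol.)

K ≈ 2.02

One chair has the iodo group axial (E = 0.43 kcal/mol) and the other has it equatorial (E = 0).
ΔG = 0.43 kcal/mol between the two chairs.
K = exp(ΔG/RT) with R = 1.987×10⁻³ kcal mol⁻¹ K⁻¹ and T = 308 K gives K ≈ 2.02.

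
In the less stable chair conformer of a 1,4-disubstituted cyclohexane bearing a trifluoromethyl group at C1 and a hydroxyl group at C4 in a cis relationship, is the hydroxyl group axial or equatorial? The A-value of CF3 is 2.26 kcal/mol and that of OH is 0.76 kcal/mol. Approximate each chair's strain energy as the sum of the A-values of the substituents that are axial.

C1 and C4 have opposite parity, so for the cis isomer the two substituents are one axial and one equatorial in each chair.
Chair I (trifluoromethyl axial, hydroxyl equatorial): E = 2.26 kcal/mol.
Chair II (trifluoromethyl equatorial, hydroxyl axial): E = 0.76 kcal/mol.
Chair I is the less stable (higher-energy) conformer, and in that chair the hydroxyl group is equatorial.

equatorial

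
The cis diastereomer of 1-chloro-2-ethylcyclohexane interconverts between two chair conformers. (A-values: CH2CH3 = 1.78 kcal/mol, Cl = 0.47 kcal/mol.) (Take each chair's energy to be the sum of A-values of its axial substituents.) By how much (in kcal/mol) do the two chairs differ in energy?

C1 and C2 have opposite parity, so for the cis isomer the two substituents are one axial and one equatorial in each chair.
Chair I (ethyl axial, chloro equatorial): E = 1.78 kcal/mol.
Chair II (ethyl equatorial, chloro axial): E = 0.47 kcal/mol.
ΔE = 1.78 − 0.47 = 1.31 kcal/mol; chair II is more stable.

1.31 kcal/mol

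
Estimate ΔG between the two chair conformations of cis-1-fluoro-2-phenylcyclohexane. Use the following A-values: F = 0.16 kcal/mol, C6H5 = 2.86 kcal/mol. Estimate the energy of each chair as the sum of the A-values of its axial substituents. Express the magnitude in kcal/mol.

2.70 kcal/mol

C1 and C2 have opposite parity, so for the cis isomer the two substituents are one axial and one equatorial in each chair.
Chair I (fluoro axial, phenyl equatorial): E = 0.16 kcal/mol.
Chair II (fluoro equatorial, phenyl axial): E = 2.86 kcal/mol.
ΔE = 2.86 − 0.16 = 2.70 kcal/mol; chair I is more stable.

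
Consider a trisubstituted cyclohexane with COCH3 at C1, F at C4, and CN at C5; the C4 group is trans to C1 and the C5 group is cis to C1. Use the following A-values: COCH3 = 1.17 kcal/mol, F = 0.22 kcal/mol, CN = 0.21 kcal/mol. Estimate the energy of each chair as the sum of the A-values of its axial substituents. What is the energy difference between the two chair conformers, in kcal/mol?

Chair I (acetyl axial, fluoro axial, cyano axial): E = 1.60 kcal/mol.
Chair II (acetyl equatorial, fluoro equatorial, cyano equatorial): E = 0.00 kcal/mol.
ΔE = 1.60 − 0.00 = 1.60 kcal/mol; chair II is more stable.

1.60 kcal/mol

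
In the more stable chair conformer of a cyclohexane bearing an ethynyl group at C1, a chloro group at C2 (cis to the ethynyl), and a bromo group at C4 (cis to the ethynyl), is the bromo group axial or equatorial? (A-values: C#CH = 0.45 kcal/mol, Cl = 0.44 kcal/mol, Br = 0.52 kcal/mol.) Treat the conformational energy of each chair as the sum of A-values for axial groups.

Chair I (ethynyl axial, chloro equatorial, bromo equatorial): E = 0.45 kcal/mol.
Chair II (ethynyl equatorial, chloro axial, bromo axial): E = 0.96 kcal/mol.
Chair I is the more stable (lower-energy) conformer, and in that chair the bromo group is equatorial.

equatorial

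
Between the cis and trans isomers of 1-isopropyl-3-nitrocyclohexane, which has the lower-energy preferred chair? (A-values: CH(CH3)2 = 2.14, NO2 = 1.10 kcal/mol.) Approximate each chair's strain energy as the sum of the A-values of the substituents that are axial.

cis

At 1,3 positions (parity same): cis → (e,e or a,a); trans → (a,e or e,a).
Best chair for cis: E = 0.00 kcal/mol; best chair for trans: E = 1.10 kcal/mol.
The cis isomer is lower by 1.10 kcal/mol.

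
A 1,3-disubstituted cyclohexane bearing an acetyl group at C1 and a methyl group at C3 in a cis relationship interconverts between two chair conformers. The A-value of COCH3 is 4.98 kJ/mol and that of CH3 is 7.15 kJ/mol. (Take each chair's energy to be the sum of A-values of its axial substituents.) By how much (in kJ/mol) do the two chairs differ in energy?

C1 and C3 have the same parity, so for the cis isomer the two substituents are e,e in one chair and a,a in the other.
Chair I (acetyl axial, methyl axial): E = 12.13 kJ/mol.
Chair II (acetyl equatorial, methyl equatorial): E = 0.00 kJ/mol.
ΔE = 12.13 − 0.00 = 12.13 kJ/mol; chair II is more stable.

12.13 kJ/mol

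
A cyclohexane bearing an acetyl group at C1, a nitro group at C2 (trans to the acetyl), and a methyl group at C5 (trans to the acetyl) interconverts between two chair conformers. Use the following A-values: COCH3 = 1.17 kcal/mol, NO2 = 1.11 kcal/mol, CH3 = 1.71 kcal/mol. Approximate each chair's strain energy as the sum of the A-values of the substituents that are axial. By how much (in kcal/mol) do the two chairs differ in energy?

0.57 kcal/mol

Chair I (acetyl axial, nitro axial, methyl equatorial): E = 2.28 kcal/mol.
Chair II (acetyl equatorial, nitro equatorial, methyl axial): E = 1.71 kcal/mol.
ΔE = 2.28 − 1.71 = 0.57 kcal/mol; chair II is more stable.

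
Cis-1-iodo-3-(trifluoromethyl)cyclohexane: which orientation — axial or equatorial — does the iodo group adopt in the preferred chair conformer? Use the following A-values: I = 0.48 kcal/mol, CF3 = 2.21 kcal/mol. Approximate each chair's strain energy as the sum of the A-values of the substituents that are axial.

equatorial

C1 and C3 have the same parity, so for the cis isomer the two substituents are e,e in one chair and a,a in the other.
Chair I (iodo axial, trifluoromethyl axial): E = 2.69 kcal/mol.
Chair II (iodo equatorial, trifluoromethyl equatorial): E = 0.00 kcal/mol.
Chair II is the more stable (lower-energy) conformer, and in that chair the iodo group is equatorial.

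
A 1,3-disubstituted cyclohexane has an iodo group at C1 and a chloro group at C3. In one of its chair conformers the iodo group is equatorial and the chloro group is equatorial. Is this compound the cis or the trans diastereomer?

C1 and C3 have the same parity, so their axial bonds point in the same direction.
With same-parity carbons, two substituents on the same face are both axial or both equatorial; opposite faces give one of each.
Here the groups are equatorial/equatorial → same face → cis.

cis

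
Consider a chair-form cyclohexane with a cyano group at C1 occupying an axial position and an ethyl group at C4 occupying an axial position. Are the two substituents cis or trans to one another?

trans

C1 and C4 have opposite parity, so their axial bonds point in opposite directions.
With opposite-parity carbons, two substituents on the same face are one axial and one equatorial; opposite faces give both axial or both equatorial.
Here the groups are axial/axial → opposite face → trans.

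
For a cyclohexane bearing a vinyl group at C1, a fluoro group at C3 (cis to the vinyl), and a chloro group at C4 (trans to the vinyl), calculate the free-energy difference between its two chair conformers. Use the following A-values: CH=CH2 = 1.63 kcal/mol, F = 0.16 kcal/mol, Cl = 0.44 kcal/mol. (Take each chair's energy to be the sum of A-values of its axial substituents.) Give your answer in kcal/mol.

Chair I (vinyl axial, fluoro axial, chloro axial): E = 2.23 kcal/mol.
Chair II (vinyl equatorial, fluoro equatorial, chloro equatorial): E = 0.00 kcal/mol.
ΔE = 2.23 − 0.00 = 2.23 kcal/mol; chair II is more stable.

2.23 kcal/mol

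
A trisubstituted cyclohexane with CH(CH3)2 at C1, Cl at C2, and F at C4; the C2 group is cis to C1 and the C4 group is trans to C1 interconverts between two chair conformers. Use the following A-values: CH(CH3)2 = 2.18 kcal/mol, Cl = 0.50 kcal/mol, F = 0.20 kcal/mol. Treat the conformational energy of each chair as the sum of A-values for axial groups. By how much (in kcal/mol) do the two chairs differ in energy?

1.88 kcal/mol

Chair I (isopropyl axial, chloro equatorial, fluoro axial): E = 2.38 kcal/mol.
Chair II (isopropyl equatorial, chloro axial, fluoro equatorial): E = 0.50 kcal/mol.
ΔE = 2.38 − 0.50 = 1.88 kcal/mol; chair II is more stable.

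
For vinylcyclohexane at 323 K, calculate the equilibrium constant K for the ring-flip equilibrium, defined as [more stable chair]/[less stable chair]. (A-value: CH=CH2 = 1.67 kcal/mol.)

K ≈ 13.5

One chair has the vinyl group axial (E = 1.67 kcal/mol) and the other has it equatorial (E = 0).
ΔG = 1.67 kcal/mol between the two chairs.
K = exp(ΔG/RT) with R = 1.987×10⁻³ kcal mol⁻¹ K⁻¹ and T = 323 K gives K ≈ 13.5.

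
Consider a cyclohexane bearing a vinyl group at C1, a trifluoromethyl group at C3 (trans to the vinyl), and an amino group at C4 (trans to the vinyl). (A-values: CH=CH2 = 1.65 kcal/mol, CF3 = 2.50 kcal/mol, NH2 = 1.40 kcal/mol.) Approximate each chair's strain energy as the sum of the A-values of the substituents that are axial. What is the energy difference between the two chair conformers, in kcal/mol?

0.55 kcal/mol

Chair I (vinyl axial, trifluoromethyl equatorial, amino axial): E = 3.05 kcal/mol.
Chair II (vinyl equatorial, trifluoromethyl axial, amino equatorial): E = 2.50 kcal/mol.
ΔE = 3.05 − 2.50 = 0.55 kcal/mol; chair II is more stable.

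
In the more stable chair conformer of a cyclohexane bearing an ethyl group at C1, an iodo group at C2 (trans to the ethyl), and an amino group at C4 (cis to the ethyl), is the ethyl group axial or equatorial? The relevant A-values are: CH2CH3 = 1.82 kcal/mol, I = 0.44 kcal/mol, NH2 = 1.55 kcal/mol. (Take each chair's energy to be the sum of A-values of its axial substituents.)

Chair I (ethyl axial, iodo axial, amino equatorial): E = 2.26 kcal/mol.
Chair II (ethyl equatorial, iodo equatorial, amino axial): E = 1.55 kcal/mol.
Chair II is the more stable (lower-energy) conformer, and in that chair the ethyl group is equatorial.

equatorial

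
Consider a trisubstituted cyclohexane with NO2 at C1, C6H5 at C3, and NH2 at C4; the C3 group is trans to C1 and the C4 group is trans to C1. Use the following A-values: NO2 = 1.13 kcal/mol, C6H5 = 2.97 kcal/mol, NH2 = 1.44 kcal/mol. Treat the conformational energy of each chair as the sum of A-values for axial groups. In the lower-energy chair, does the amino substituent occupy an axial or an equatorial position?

axial

Chair I (nitro axial, phenyl equatorial, amino axial): E = 2.57 kcal/mol.
Chair II (nitro equatorial, phenyl axial, amino equatorial): E = 2.97 kcal/mol.
Chair I is the more stable (lower-energy) conformer, and in that chair the amino group is axial.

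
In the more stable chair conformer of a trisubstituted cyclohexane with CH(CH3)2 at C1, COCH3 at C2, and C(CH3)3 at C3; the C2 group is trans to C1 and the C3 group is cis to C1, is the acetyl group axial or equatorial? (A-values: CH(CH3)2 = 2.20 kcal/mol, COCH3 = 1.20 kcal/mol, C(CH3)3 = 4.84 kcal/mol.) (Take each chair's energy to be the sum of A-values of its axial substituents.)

Chair I (isopropyl axial, acetyl axial, tert-butyl axial): E = 8.24 kcal/mol.
Chair II (isopropyl equatorial, acetyl equatorial, tert-butyl equatorial): E = 0.00 kcal/mol.
Chair II is the more stable (lower-energy) conformer, and in that chair the acetyl group is equatorial.

equatorial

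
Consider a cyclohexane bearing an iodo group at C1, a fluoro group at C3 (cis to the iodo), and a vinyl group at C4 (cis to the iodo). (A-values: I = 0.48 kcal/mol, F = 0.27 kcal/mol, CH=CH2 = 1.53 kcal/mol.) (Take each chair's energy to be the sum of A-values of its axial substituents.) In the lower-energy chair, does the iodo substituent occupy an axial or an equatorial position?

Chair I (iodo axial, fluoro axial, vinyl equatorial): E = 0.75 kcal/mol.
Chair II (iodo equatorial, fluoro equatorial, vinyl axial): E = 1.53 kcal/mol.
Chair I is the more stable (lower-energy) conformer, and in that chair the iodo group is axial.

axial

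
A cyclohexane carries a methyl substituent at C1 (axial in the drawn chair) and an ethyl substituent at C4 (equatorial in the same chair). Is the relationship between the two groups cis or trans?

cis

C1 and C4 have opposite parity, so their axial bonds point in opposite directions.
With opposite-parity carbons, two substituents on the same face are one axial and one equatorial; opposite faces give both axial or both equatorial.
Here the groups are axial/equatorial → same face → cis.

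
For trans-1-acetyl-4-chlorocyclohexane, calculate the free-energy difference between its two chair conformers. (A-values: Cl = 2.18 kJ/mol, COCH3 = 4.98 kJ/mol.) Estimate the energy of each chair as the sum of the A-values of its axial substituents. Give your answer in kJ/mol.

C1 and C4 have opposite parity, so for the trans isomer the two substituents are e,e in one chair and a,a in the other.
Chair I (chloro axial, acetyl axial): E = 7.16 kJ/mol.
Chair II (chloro equatorial, acetyl equatorial): E = 0.00 kJ/mol.
ΔE = 7.16 − 0.00 = 7.16 kJ/mol; chair II is more stable.

7.16 kJ/mol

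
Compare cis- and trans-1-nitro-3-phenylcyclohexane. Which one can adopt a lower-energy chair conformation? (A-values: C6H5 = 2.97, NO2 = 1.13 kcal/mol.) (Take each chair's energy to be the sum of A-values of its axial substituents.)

cis

At 1,3 positions (parity same): cis → (e,e or a,a); trans → (a,e or e,a).
Best chair for cis: E = 0.00 kcal/mol; best chair for trans: E = 1.13 kcal/mol.
The cis isomer is lower by 1.13 kcal/mol.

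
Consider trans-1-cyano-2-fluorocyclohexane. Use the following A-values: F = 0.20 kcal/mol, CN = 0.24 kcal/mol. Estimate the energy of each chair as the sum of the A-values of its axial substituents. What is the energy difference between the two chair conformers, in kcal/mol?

C1 and C2 have opposite parity, so for the trans isomer the two substituents are e,e in one chair and a,a in the other.
Chair I (fluoro axial, cyano axial): E = 0.44 kcal/mol.
Chair II (fluoro equatorial, cyano equatorial): E = 0.00 kcal/mol.
ΔE = 0.44 − 0.00 = 0.44 kcal/mol; chair II is more stable.

0.44 kcal/mol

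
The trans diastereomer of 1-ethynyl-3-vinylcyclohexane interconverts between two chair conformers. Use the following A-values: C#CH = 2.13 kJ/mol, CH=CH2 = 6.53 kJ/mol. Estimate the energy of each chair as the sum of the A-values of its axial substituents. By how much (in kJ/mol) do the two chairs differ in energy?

4.40 kJ/mol

C1 and C3 have the same parity, so for the trans isomer the two substituents are one axial and one equatorial in each chair.
Chair I (ethynyl axial, vinyl equatorial): E = 2.13 kJ/mol.
Chair II (ethynyl equatorial, vinyl axial): E = 6.53 kJ/mol.
ΔE = 6.53 − 2.13 = 4.40 kJ/mol; chair I is more stable.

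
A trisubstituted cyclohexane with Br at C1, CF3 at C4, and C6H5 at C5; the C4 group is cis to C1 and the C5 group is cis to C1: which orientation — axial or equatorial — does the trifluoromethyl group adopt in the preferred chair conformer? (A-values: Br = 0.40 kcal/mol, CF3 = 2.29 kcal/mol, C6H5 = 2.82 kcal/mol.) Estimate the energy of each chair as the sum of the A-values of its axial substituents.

Chair I (bromo axial, trifluoromethyl equatorial, phenyl axial): E = 3.22 kcal/mol.
Chair II (bromo equatorial, trifluoromethyl axial, phenyl equatorial): E = 2.29 kcal/mol.
Chair II is the more stable (lower-energy) conformer, and in that chair the trifluoromethyl group is axial.

axial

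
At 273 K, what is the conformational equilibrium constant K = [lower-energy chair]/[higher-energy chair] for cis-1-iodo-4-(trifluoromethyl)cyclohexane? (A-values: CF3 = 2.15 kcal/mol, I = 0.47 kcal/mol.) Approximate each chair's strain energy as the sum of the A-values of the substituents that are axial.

K ≈ 22.1

C1 and C4 have opposite parity, so for the cis isomer the two substituents are one axial and one equatorial in each chair.
Chair I (trifluoromethyl axial, iodo equatorial): E = 2.15 kcal/mol; chair II (trifluoromethyl equatorial, iodo axial): E = 0.47 kcal/mol.
ΔG = 1.68 kcal/mol between the two chairs.
K = exp(ΔG/RT) with R = 1.987×10⁻³ kcal mol⁻¹ K⁻¹ and T = 273 K gives K ≈ 22.1.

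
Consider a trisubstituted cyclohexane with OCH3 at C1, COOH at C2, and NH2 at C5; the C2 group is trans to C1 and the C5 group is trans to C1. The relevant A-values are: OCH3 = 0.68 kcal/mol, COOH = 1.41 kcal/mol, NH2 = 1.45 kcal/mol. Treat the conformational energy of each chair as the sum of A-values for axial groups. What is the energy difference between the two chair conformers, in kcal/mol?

0.64 kcal/mol

Chair I (methoxy axial, carboxyl axial, amino equatorial): E = 2.09 kcal/mol.
Chair II (methoxy equatorial, carboxyl equatorial, amino axial): E = 1.45 kcal/mol.
ΔE = 2.09 − 1.45 = 0.64 kcal/mol; chair II is more stable.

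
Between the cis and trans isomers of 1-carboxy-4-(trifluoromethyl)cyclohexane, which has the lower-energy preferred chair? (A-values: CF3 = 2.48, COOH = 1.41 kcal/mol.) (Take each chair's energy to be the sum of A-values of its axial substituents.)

trans

At 1,4 positions (parity opposite): cis → (a,e or e,a); trans → (e,e or a,a).
Best chair for cis: E = 1.41 kcal/mol; best chair for trans: E = 0.00 kcal/mol.
The trans isomer is lower by 1.41 kcal/mol.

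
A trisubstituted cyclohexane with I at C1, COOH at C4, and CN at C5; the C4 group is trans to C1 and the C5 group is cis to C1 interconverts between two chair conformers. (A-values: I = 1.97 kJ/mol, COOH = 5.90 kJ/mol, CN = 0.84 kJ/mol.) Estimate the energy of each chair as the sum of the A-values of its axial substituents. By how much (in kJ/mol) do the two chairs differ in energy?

8.71 kJ/mol

Chair I (iodo axial, carboxyl axial, cyano axial): E = 8.71 kJ/mol.
Chair II (iodo equatorial, carboxyl equatorial, cyano equatorial): E = 0.00 kJ/mol.
ΔE = 8.71 − 0.00 = 8.71 kJ/mol; chair II is more stable.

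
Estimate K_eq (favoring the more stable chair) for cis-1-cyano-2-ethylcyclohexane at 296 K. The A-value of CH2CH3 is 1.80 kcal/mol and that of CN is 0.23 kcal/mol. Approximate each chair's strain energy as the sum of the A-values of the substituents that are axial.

K ≈ 14.4

C1 and C2 have opposite parity, so for the cis isomer the two substituents are one axial and one equatorial in each chair.
Chair I (ethyl axial, cyano equatorial): E = 1.80 kcal/mol; chair II (ethyl equatorial, cyano axial): E = 0.23 kcal/mol.
ΔG = 1.57 kcal/mol between the two chairs.
K = exp(ΔG/RT) with R = 1.987×10⁻³ kcal mol⁻¹ K⁻¹ and T = 296 K gives K ≈ 14.4.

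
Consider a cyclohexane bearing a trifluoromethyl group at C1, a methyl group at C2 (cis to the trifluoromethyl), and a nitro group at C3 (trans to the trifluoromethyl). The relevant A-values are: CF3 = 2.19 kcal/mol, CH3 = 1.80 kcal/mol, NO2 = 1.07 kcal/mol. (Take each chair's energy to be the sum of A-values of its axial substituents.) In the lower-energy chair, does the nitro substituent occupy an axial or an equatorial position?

Chair I (trifluoromethyl axial, methyl equatorial, nitro equatorial): E = 2.19 kcal/mol.
Chair II (trifluoromethyl equatorial, methyl axial, nitro axial): E = 2.87 kcal/mol.
Chair I is the more stable (lower-energy) conformer, and in that chair the nitro group is equatorial.

equatorial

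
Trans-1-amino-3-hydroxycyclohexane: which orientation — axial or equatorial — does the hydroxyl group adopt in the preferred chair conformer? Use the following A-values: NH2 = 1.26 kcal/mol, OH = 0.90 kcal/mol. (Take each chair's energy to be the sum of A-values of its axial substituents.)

axial

C1 and C3 have the same parity, so for the trans isomer the two substituents are one axial and one equatorial in each chair.
Chair I (amino axial, hydroxyl equatorial): E = 1.26 kcal/mol.
Chair II (amino equatorial, hydroxyl axial): E = 0.90 kcal/mol.
Chair II is the more stable (lower-energy) conformer, and in that chair the hydroxyl group is axial.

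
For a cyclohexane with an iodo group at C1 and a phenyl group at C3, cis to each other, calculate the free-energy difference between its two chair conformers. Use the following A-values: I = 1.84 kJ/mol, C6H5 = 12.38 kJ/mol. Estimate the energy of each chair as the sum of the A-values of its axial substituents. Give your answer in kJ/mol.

C1 and C3 have the same parity, so for the cis isomer the two substituents are e,e in one chair and a,a in the other.
Chair I (iodo axial, phenyl axial): E = 14.22 kJ/mol.
Chair II (iodo equatorial, phenyl equatorial): E = 0.00 kJ/mol.
ΔE = 14.22 − 0.00 = 14.22 kJ/mol; chair II is more stable.

14.22 kJ/mol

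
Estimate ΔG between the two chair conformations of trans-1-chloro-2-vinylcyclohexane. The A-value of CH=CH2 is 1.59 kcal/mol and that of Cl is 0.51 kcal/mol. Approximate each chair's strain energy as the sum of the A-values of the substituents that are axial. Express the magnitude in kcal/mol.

2.10 kcal/mol

C1 and C2 have opposite parity, so for the trans isomer the two substituents are e,e in one chair and a,a in the other.
Chair I (vinyl axial, chloro axial): E = 2.10 kcal/mol.
Chair II (vinyl equatorial, chloro equatorial): E = 0.00 kcal/mol.
ΔE = 2.10 − 0.00 = 2.10 kcal/mol; chair II is more stable.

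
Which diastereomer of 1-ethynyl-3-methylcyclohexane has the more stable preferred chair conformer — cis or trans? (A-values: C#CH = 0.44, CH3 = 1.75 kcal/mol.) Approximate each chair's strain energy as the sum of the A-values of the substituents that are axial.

cis

At 1,3 positions (parity same): cis → (e,e or a,a); trans → (a,e or e,a).
Best chair for cis: E = 0.00 kcal/mol; best chair for trans: E = 0.44 kcal/mol.
The cis isomer is lower by 0.44 kcal/mol.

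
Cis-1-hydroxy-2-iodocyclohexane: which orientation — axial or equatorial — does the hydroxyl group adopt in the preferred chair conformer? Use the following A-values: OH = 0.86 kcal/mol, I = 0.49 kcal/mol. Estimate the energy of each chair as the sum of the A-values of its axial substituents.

equatorial

C1 and C2 have opposite parity, so for the cis isomer the two substituents are one axial and one equatorial in each chair.
Chair I (hydroxyl axial, iodo equatorial): E = 0.86 kcal/mol.
Chair II (hydroxyl equatorial, iodo axial): E = 0.49 kcal/mol.
Chair II is the more stable (lower-energy) conformer, and in that chair the hydroxyl group is equatorial.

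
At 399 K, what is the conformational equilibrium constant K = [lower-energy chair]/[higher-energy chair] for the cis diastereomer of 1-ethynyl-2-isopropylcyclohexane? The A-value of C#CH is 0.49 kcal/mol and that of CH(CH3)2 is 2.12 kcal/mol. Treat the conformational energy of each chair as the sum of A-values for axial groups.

K ≈ 7.81

C1 and C2 have opposite parity, so for the cis isomer the two substituents are one axial and one equatorial in each chair.
Chair I (ethynyl axial, isopropyl equatorial): E = 0.49 kcal/mol; chair II (ethynyl equatorial, isopropyl axial): E = 2.12 kcal/mol.
ΔG = 1.63 kcal/mol between the two chairs.
K = exp(ΔG/RT) with R = 1.987×10⁻³ kcal mol⁻¹ K⁻¹ and T = 399 K gives K ≈ 7.81.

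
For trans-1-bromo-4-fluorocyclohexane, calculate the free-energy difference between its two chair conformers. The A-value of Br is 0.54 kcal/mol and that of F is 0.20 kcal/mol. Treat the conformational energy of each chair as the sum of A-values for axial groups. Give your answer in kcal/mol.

0.74 kcal/mol

C1 and C4 have opposite parity, so for the trans isomer the two substituents are e,e in one chair and a,a in the other.
Chair I (bromo axial, fluoro axial): E = 0.74 kcal/mol.
Chair II (bromo equatorial, fluoro equatorial): E = 0.00 kcal/mol.
ΔE = 0.74 − 0.00 = 0.74 kcal/mol; chair II is more stable.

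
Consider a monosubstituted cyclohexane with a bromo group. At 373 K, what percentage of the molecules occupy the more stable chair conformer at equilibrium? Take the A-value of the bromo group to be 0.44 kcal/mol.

64.4%

One chair has the bromo group axial (E = 0.44 kcal/mol) and the other has it equatorial (E = 0).
ΔG = 0.44 kcal/mol between the two chairs.
K = exp(ΔG/RT) with R = 1.987×10⁻³ kcal mol⁻¹ K⁻¹ and T = 373 K gives K ≈ 1.81.
Fraction in the lower-energy chair = K/(K+1) = 64.4%.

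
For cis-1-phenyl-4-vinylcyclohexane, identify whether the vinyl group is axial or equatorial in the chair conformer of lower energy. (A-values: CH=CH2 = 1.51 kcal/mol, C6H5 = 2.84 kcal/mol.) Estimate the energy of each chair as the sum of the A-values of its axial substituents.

C1 and C4 have opposite parity, so for the cis isomer the two substituents are one axial and one equatorial in each chair.
Chair I (vinyl axial, phenyl equatorial): E = 1.51 kcal/mol.
Chair II (vinyl equatorial, phenyl axial): E = 2.84 kcal/mol.
Chair I is the more stable (lower-energy) conformer, and in that chair the vinyl group is axial.

axial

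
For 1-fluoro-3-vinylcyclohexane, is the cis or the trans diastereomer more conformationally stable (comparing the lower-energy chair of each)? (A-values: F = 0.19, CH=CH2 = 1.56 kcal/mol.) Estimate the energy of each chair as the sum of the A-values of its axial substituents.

cis

At 1,3 positions (parity same): cis → (e,e or a,a); trans → (a,e or e,a).
Best chair for cis: E = 0.00 kcal/mol; best chair for trans: E = 0.19 kcal/mol.
The cis isomer is lower by 0.19 kcal/mol.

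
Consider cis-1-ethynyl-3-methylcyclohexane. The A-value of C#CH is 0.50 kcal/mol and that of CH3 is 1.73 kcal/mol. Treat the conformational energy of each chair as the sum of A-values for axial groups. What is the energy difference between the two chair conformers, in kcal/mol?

2.23 kcal/mol

C1 and C3 have the same parity, so for the cis isomer the two substituents are e,e in one chair and a,a in the other.
Chair I (ethynyl axial, methyl axial): E = 2.23 kcal/mol.
Chair II (ethynyl equatorial, methyl equatorial): E = 0.00 kcal/mol.
ΔE = 2.23 − 0.00 = 2.23 kcal/mol; chair II is more stable.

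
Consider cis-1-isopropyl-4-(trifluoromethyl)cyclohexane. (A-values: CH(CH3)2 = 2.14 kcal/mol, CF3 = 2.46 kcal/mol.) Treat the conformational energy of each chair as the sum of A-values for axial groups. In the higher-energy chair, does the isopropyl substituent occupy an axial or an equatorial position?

equatorial

C1 and C4 have opposite parity, so for the cis isomer the two substituents are one axial and one equatorial in each chair.
Chair I (isopropyl axial, trifluoromethyl equatorial): E = 2.14 kcal/mol.
Chair II (isopropyl equatorial, trifluoromethyl axial): E = 2.46 kcal/mol.
Chair II is the less stable (higher-energy) conformer, and in that chair the isopropyl group is equatorial.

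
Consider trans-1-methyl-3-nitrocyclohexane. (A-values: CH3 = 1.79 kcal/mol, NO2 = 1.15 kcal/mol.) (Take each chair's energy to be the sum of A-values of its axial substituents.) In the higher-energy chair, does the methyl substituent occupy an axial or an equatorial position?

C1 and C3 have the same parity, so for the trans isomer the two substituents are one axial and one equatorial in each chair.
Chair I (methyl axial, nitro equatorial): E = 1.79 kcal/mol.
Chair II (methyl equatorial, nitro axial): E = 1.15 kcal/mol.
Chair I is the less stable (higher-energy) conformer, and in that chair the methyl group is axial.

axial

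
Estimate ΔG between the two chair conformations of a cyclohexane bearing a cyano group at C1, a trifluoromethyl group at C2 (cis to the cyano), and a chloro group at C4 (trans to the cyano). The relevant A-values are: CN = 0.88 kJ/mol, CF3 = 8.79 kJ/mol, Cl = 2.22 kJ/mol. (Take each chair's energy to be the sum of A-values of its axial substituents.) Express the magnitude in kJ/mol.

5.69 kJ/mol

Chair I (cyano axial, trifluoromethyl equatorial, chloro axial): E = 3.10 kJ/mol.
Chair II (cyano equatorial, trifluoromethyl axial, chloro equatorial): E = 8.79 kJ/mol.
ΔE = 8.79 − 3.10 = 5.69 kJ/mol; chair I is more stable.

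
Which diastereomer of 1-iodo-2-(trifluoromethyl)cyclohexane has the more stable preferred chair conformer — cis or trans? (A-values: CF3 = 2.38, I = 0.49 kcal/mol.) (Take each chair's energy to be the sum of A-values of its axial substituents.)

trans

At 1,2 positions (parity opposite): cis → (a,e or e,a); trans → (e,e or a,a).
Best chair for cis: E = 0.49 kcal/mol; best chair for trans: E = 0.00 kcal/mol.
The trans isomer is lower by 0.49 kcal/mol.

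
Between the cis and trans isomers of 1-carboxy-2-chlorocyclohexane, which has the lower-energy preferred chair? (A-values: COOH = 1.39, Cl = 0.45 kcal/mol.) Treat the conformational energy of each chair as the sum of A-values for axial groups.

trans

At 1,2 positions (parity opposite): cis → (a,e or e,a); trans → (e,e or a,a).
Best chair for cis: E = 0.45 kcal/mol; best chair for trans: E = 0.00 kcal/mol.
The trans isomer is lower by 0.45 kcal/mol.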